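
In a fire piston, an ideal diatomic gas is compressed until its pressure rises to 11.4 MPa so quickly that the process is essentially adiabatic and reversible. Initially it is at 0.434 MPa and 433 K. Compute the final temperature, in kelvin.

T₂ ≈ 1100 K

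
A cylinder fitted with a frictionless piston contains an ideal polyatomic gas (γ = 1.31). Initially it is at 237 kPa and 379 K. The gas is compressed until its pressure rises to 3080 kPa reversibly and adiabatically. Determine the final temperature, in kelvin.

T₂ ≈ 695 K

Along an adiabat T P^((1−γ)/γ) is constant, so T₂ = T₁ (P₂/P₁)^((γ−1)/γ).
T₂ = 379 × (3080/237)^(0.237) = 695.4 K.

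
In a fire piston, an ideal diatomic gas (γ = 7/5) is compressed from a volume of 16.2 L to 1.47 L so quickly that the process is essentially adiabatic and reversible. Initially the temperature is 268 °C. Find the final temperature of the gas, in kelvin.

Adiabatic: T₁V₁^(γ−1) = T₂V₂^(γ−1) ⇒ T₂ = T₁ (V₁/V₂)^(γ−1).
T₁ = 268 °C = 541.1 K.
T₂ = 541.1 × (16.2/1.47)^(2/5) = 1413 K.

T₂ ≈ 1410 K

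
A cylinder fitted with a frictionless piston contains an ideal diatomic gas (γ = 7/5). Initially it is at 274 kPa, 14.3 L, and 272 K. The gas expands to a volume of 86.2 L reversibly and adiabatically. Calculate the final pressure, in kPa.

Adiabatic: P₁V₁^γ = P₂V₂^γ ⇒ P₂ = P₁ (V₁/V₂)^γ.
P₂ = 274 × (14.3/86.2)^(7/5) = 22.16 kPa.

P₂ ≈ 22.2 kPa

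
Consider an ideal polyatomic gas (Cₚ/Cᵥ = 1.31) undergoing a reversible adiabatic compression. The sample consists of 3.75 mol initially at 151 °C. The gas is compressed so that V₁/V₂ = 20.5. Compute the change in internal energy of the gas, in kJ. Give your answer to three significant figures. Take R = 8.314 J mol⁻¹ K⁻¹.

ΔU ≈ 66.1 kJ

For a reversible adiabat TV^(γ−1) is constant, so T₂ = T₁ (V₁/V₂)^(γ−1).
T₁ = 151 °C = 424.1 K.
T₂ = 424.1 × 20.5^(0.31) = 1082 K.
Q = 0, so ΔU = W_on_gas = nCᵥΔT with Cᵥ = R/(γ−1) = 26.82 J/(mol·K).
ΔU = 3.75 × 26.82 × (1082 − 424.1) = 66150 J.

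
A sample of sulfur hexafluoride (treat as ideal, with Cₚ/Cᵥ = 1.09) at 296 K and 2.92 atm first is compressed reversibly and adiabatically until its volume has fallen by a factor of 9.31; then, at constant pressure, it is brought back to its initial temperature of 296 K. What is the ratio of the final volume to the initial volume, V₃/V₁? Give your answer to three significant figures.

V₃/V₁ ≈ 0.0879

Adiabatic step: V₂/V₁ = 0.1074; T₂ = T₁·9.31^(0.09) = 361.8 K.
Isobaric step: V₃/V₂ = T₃/T₂ = 296/361.8.
V₃/V₁ = (V₂/V₁)(V₃/V₂) = 0.1074 × (296/361.8) = 0.08787.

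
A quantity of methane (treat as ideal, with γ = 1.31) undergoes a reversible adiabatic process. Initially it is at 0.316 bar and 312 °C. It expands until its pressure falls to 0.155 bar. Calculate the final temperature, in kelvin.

T₂ ≈ 494 K

Adiabatic: T₂/T₁ = (P₂/P₁)^((γ−1)/γ).
T₁ = 312 °C = 585.1 K.
T₂ = 585.1 × (0.155/0.316)^(0.237) = 494.4 K.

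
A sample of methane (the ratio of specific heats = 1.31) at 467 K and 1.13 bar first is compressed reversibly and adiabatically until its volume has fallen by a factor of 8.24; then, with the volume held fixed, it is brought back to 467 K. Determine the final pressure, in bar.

P₃ ≈ 9.31 bar

Adiabatic step (PV^γ = const): P₂ = 1.13×8.24^(1.31) = 17.9 bar; T₂ = 467×8.24^(0.31) = 898 K.
Isochoric: P₃ = P₂(T₃/T₂) = 17.9 × (467/898) = 9.311 bar.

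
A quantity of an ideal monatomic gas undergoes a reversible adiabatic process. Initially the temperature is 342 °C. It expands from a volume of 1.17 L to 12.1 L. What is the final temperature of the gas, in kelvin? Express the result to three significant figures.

T₂ ≈ 130 K

For a reversible adiabat TV^(γ−1) is constant, so T₂ = T₁ (V₁/V₂)^(γ−1).
For a monatomic ideal gas γ = 5/3, so γ−1 = 2/3.
T₁ = 342 °C = 615.1 K.
T₂ = 615.1 × (1.17/12.1)^(2/3) = 129.6 K.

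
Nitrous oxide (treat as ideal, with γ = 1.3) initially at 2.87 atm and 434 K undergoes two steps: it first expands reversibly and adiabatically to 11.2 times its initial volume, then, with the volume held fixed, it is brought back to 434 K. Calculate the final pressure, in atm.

P₃ ≈ 0.256 atm

Adiabatic step (PV^γ = const): P₂ = 2.87×(1/11.2)^(1.3) = 0.1241 atm; T₂ = 434×(1/11.2)^(0.3) = 210.2 K.
Isochoric: P₃ = P₂(T₃/T₂) = 0.1241 × (434/210.2) = 0.2563 atm.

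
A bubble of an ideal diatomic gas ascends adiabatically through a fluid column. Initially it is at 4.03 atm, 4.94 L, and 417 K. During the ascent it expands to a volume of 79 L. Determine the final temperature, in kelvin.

Adiabatic: T₁V₁^(γ−1) = T₂V₂^(γ−1) ⇒ T₂ = T₁ (V₁/V₂)^(γ−1).
γ = 7/5 for a diatomic ideal gas.
T₂ = 417 × (4.94/79)^(2/5) = 137.6 K.

T₂ ≈ 138 K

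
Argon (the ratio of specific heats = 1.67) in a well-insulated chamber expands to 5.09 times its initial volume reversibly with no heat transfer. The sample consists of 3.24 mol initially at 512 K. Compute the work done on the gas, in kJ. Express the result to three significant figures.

W ≈ -13.7 kJ

For a reversible adiabat TV^(γ−1) is constant, so T₂ = T₁ (V₁/V₂)^(γ−1).
T₂ = 512 × (1/5.09)^(0.67) = 172.1 K.
Q = 0, so ΔU = W_on_gas = nCᵥΔT with Cᵥ = R/(γ−1) = 12.41 J/(mol·K).
ΔU = 3.24 × 12.41 × (172.1 − 512) = -13670 J.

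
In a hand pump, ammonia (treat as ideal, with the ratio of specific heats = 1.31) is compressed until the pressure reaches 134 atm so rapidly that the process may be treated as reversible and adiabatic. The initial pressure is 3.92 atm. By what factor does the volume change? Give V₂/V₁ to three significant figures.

V₂/V₁ ≈ 0.0675

From PV^γ = const, V₂/V₁ = (P₁/P₂)^(1/γ).
V₂/V₁ = (3.92/134)^(0.763) = 0.06748.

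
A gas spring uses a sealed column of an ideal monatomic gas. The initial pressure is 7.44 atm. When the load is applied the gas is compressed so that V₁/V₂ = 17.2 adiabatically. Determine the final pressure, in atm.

P₂ ≈ 853 atm

Since PV^γ is constant along a reversible adiabat, P₂ = P₁ (V₁/V₂)^γ.
For a monatomic ideal gas γ = 5/3.
P₂ = 7.44 × 17.2^(5/3) = 852.7 atm.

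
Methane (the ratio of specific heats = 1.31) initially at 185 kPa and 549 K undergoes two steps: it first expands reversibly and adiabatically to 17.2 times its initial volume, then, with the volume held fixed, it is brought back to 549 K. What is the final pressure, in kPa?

P₃ ≈ 10.8 kPa

Adiabatic step (PV^γ = const): P₂ = 185×(1/17.2)^(1.31) = 4.453 kPa; T₂ = 549×(1/17.2)^(0.31) = 227.3 K.
Isochoric: P₃ = P₂(T₃/T₂) = 4.453 × (549/227.3) = 10.76 kPa.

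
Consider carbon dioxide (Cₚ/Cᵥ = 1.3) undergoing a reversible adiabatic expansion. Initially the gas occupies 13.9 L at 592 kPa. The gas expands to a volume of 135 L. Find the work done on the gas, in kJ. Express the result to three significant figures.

W ≈ -13.6 kJ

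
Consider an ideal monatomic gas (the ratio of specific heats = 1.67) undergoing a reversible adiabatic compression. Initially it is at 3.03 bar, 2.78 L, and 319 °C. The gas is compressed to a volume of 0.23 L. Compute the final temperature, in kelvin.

T₂ ≈ 3140 K

For a reversible adiabat TV^(γ−1) is constant, so T₂ = T₁ (V₁/V₂)^(γ−1).
T₁ = 319 °C = 592.1 K.
T₂ = 592.1 × (2.78/0.23)^(0.67) = 3145 K.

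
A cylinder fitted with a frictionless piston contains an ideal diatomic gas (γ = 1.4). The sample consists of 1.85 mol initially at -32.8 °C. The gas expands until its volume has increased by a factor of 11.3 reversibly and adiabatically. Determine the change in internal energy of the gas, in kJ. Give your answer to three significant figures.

Adiabatic: T₁V₁^(γ−1) = T₂V₂^(γ−1) ⇒ T₂ = T₁ (V₁/V₂)^(γ−1).
T₁ = -32.8 °C = 240.3 K.
T₂ = 240.3 × (1/11.3)^(0.4) = 91.12 K.
Q = 0, so ΔU = W_on_gas = nCᵥΔT with Cᵥ = R/(γ−1) = 20.79 J/(mol·K).
ΔU = 1.85 × 20.79 × (91.12 − 240.3) = -5738 J.

ΔU ≈ -5.74 kJ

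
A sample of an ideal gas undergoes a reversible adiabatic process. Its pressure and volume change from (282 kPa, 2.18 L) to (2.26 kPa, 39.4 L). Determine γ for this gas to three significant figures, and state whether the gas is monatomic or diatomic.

γ ≈ 1.67; monatomic

PV^γ = const ⇒ γ = ln(P₂/P₁) / ln(V₁/V₂).
γ = ln(2.26/282) / ln(2.18/39.4) = 1.668.
γ ≈ 1.67 is close to 5/3, so the gas is monatomic.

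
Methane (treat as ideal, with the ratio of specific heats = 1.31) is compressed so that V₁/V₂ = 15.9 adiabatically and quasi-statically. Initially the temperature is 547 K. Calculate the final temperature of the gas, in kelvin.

Adiabatic: T₁V₁^(γ−1) = T₂V₂^(γ−1) ⇒ T₂ = T₁ (V₁/V₂)^(γ−1).
T₂ = 547 × 15.9^(0.31) = 1289 K.

T₂ ≈ 1290 K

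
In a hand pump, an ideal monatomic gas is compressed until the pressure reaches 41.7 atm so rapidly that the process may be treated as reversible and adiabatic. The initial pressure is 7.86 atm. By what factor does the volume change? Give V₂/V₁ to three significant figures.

V₂/V₁ ≈ 0.367

From PV^γ = const, V₂/V₁ = (P₁/P₂)^(1/γ).
For a monatomic ideal gas γ = 5/3.
V₂/V₁ = (7.86/41.7)^(3/5) = 0.3674.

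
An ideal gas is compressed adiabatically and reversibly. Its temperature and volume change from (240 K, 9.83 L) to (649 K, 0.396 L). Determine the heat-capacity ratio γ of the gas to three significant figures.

TV^(γ−1) = const ⇒ γ − 1 = ln(T₂/T₁) / ln(V₁/V₂).
γ = 1 + ln(649/240) / ln(9.83/0.396) = 1.31.

γ ≈ 1.31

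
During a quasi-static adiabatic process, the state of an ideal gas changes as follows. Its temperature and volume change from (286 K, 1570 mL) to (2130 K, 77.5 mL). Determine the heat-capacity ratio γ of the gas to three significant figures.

TV^(γ−1) = const ⇒ γ − 1 = ln(T₂/T₁) / ln(V₁/V₂).
γ = 1 + ln(2130/286) / ln(1570/77.5) = 1.667.

γ ≈ 1.67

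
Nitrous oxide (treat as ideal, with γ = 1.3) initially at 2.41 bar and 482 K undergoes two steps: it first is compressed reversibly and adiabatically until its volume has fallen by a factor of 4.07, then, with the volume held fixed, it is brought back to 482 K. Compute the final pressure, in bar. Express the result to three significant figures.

P₃ ≈ 9.81 bar

Adiabatic step (PV^γ = const): P₂ = 2.41×4.07^(1.3) = 14.94 bar; T₂ = 482×4.07^(0.3) = 734.4 K.
Isochoric: P₃ = P₂(T₃/T₂) = 14.94 × (482/734.4) = 9.809 bar.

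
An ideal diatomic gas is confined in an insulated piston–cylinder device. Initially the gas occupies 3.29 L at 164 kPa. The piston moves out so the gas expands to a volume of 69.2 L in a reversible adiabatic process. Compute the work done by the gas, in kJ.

W ≈ 0.950 kJ

γ = 7/5 for a diatomic ideal gas.
P₂ = P₁(V₁/V₂)^γ = 164×(3.29/69.2)^(7/5) = 2.306 kPa.
For a reversible adiabat, W_by_gas = (P₁V₁ − P₂V₂)/(γ−1).
W_by = (164000×0.00329 − 2306×0.0692) / (2/5) = 950 J.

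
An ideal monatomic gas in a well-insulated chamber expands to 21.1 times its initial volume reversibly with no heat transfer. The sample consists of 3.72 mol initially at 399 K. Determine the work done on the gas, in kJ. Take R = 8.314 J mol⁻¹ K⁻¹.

W ≈ -16.1 kJ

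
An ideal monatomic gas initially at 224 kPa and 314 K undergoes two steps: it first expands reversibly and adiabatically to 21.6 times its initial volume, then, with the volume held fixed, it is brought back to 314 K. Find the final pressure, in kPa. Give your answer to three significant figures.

For a monatomic ideal gas γ = 5/3.
Adiabatic step (PV^γ = const): P₂ = 224×(1/21.6)^(5/3) = 1.337 kPa; T₂ = 314×(1/21.6)^(2/3) = 40.48 K.
Isochoric: P₃ = P₂(T₃/T₂) = 1.337 × (314/40.48) = 10.37 kPa.

P₃ ≈ 10.4 kPa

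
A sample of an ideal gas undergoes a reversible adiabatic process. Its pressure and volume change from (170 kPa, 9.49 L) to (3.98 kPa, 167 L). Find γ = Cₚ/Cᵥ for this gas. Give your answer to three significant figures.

PV^γ = const ⇒ γ = ln(P₂/P₁) / ln(V₁/V₂).
γ = ln(3.98/170) / ln(9.49/167) = 1.309.

γ ≈ 1.31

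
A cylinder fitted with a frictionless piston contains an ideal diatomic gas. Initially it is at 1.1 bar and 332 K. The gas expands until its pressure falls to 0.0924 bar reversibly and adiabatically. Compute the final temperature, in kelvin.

Along an adiabat T P^((1−γ)/γ) is constant, so T₂ = T₁ (P₂/P₁)^((γ−1)/γ).
For a diatomic ideal gas γ = 7/5, so (γ−1)/γ = 2/7.
T₂ = 332 × (0.0924/1.1)^(2/7) = 163.6 K.

T₂ ≈ 164 K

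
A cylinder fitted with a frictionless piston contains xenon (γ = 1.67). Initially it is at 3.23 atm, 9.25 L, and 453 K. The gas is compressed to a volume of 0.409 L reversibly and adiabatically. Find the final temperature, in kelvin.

For a reversible adiabat TV^(γ−1) is constant, so T₂ = T₁ (V₁/V₂)^(γ−1).
T₂ = 453 × (9.25/0.409)^(0.67) = 3661 K.

T₂ ≈ 3660 K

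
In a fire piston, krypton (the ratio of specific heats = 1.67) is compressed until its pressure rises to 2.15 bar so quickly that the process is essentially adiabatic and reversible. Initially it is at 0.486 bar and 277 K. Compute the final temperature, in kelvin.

T₂ ≈ 503 K

Along an adiabat T P^((1−γ)/γ) is constant, so T₂ = T₁ (P₂/P₁)^((γ−1)/γ).
T₂ = 277 × (2.15/0.486)^(0.401) = 503 K.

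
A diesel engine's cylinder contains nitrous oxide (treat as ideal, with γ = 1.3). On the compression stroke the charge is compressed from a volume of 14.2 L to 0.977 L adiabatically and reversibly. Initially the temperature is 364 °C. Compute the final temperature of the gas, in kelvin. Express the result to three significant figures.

T₂ ≈ 1420 K

Adiabatic: T₁V₁^(γ−1) = T₂V₂^(γ−1) ⇒ T₂ = T₁ (V₁/V₂)^(γ−1).
T₁ = 364 °C = 637.1 K.
T₂ = 637.1 × (14.2/0.977)^(0.3) = 1422 K.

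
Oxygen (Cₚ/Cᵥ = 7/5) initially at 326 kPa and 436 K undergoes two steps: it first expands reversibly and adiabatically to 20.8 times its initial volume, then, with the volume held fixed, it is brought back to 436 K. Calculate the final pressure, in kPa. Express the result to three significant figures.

Adiabatic step (PV^γ = const): P₂ = 326×(1/20.8)^(7/5) = 4.655 kPa; T₂ = 436×(1/20.8)^(2/5) = 129.5 K.
Isochoric: P₃ = P₂(T₃/T₂) = 4.655 × (436/129.5) = 15.67 kPa.

P₃ ≈ 15.7 kPa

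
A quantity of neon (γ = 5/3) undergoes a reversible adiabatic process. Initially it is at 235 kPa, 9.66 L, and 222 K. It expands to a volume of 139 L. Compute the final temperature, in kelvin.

T₂ ≈ 37.5 K

Adiabatic: T₁V₁^(γ−1) = T₂V₂^(γ−1) ⇒ T₂ = T₁ (V₁/V₂)^(γ−1).
T₂ = 222 × (9.66/139)^(2/3) = 37.53 K.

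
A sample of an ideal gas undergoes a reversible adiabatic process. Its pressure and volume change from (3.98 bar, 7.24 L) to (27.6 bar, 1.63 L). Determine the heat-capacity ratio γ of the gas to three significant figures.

PV^γ = const ⇒ γ = ln(P₂/P₁) / ln(V₁/V₂).
γ = ln(27.6/3.98) / ln(7.24/1.63) = 1.299.

γ ≈ 1.30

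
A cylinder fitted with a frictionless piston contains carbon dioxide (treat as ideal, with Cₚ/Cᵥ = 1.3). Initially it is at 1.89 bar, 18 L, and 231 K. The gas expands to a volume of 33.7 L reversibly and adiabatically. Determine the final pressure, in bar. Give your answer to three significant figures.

P₂ ≈ 0.836 bar

Adiabatic: P₁V₁^γ = P₂V₂^γ ⇒ P₂ = P₁ (V₁/V₂)^γ.
P₂ = 1.89 × (18/33.7)^(1.3) = 0.8364 bar.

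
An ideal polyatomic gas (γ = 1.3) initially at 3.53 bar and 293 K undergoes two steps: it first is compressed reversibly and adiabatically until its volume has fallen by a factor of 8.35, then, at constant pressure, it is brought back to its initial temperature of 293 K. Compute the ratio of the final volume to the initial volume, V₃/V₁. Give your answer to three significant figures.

Adiabatic step: V₂/V₁ = 0.1198; T₂ = T₁·8.35^(0.3) = 553.8 K.
Isobaric step: V₃/V₂ = T₃/T₂ = 293/553.8.
V₃/V₁ = (V₂/V₁)(V₃/V₂) = 0.1198 × (293/553.8) = 0.06336.

V₃/V₁ ≈ 0.0634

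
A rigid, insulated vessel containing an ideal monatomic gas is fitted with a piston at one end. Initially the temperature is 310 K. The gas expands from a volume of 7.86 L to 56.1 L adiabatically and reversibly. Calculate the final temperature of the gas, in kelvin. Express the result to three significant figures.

T₂ ≈ 83.6 K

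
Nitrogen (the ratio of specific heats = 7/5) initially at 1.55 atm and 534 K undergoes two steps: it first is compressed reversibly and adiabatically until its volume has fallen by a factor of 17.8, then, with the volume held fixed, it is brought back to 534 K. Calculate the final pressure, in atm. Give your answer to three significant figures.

P₃ ≈ 27.6 atm

Adiabatic step (PV^γ = const): P₂ = 1.55×17.8^(7/5) = 87.28 atm; T₂ = 534×17.8^(2/5) = 1689 K.
Isochoric: P₃ = P₂(T₃/T₂) = 87.28 × (534/1689) = 27.59 atm.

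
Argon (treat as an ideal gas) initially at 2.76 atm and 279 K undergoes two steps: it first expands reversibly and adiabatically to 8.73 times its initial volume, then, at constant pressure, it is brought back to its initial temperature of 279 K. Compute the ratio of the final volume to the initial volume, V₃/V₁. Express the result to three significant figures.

For a monatomic ideal gas γ = 5/3.
Adiabatic step: V₂/V₁ = 8.73; T₂ = T₁·(1/8.73)^(2/3) = 65.81 K.
Isobaric step: V₃/V₂ = T₃/T₂ = 279/65.81.
V₃/V₁ = (V₂/V₁)(V₃/V₂) = 8.73 × (279/65.81) = 37.01.

V₃/V₁ ≈ 37.0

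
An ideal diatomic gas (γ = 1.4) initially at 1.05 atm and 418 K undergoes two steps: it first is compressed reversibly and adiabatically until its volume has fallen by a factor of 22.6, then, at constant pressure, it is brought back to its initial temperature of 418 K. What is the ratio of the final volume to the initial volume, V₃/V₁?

V₃/V₁ ≈ 0.0127

Adiabatic step: V₂/V₁ = 0.04425; T₂ = T₁·22.6^(0.4) = 1455 K.
Isobaric step: V₃/V₂ = T₃/T₂ = 418/1455.
V₃/V₁ = (V₂/V₁)(V₃/V₂) = 0.04425 × (418/1455) = 0.01271.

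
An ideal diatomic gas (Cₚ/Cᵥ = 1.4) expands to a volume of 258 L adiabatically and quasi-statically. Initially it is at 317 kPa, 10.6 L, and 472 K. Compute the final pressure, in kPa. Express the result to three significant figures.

Adiabatic: P₁V₁^γ = P₂V₂^γ ⇒ P₂ = P₁ (V₁/V₂)^γ.
P₂ = 317 × (10.6/258)^(1.4) = 3.633 kPa.

P₂ ≈ 3.63 kPa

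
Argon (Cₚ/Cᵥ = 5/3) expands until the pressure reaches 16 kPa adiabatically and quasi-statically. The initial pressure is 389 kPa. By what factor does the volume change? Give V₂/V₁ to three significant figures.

From PV^γ = const, V₂/V₁ = (P₁/P₂)^(1/γ).
V₂/V₁ = (389/16)^(3/5) = 6.784.

V₂/V₁ ≈ 6.78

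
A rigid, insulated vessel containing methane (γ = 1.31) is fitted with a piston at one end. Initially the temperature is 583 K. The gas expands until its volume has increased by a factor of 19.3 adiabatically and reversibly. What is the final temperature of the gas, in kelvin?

T₂ ≈ 233 K

Adiabatic: T₁V₁^(γ−1) = T₂V₂^(γ−1) ⇒ T₂ = T₁ (V₁/V₂)^(γ−1).
T₂ = 583 × (1/19.3)^(0.31) = 232.9 K.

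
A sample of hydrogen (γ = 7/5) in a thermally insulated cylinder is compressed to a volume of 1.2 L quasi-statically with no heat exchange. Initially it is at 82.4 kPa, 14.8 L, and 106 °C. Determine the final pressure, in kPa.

P₂ ≈ 2780 kPa

Since PV^γ is constant along a reversible adiabat, P₂ = P₁ (V₁/V₂)^γ.
P₂ = 82.4 × (14.8/1.2)^(7/5) = 2776 kPa.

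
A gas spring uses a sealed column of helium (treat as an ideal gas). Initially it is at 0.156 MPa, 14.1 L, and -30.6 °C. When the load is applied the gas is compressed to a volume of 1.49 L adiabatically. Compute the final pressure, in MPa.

P₂ ≈ 6.60 MPa

Adiabatic: P₁V₁^γ = P₂V₂^γ ⇒ P₂ = P₁ (V₁/V₂)^γ.
γ = 5/3 for a monatomic ideal gas.
P₂ = 0.156 × (14.1/1.49)^(5/3) = 6.605 MPa.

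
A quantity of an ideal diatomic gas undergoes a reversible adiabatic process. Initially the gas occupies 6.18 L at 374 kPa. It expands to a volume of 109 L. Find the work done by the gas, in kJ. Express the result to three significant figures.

γ = 7/5 for a diatomic ideal gas.
P₂ = P₁(V₁/V₂)^γ = 374×(6.18/109)^(7/5) = 6.728 kPa.
For a reversible adiabat, W_by_gas = (P₁V₁ − P₂V₂)/(γ−1).
W_by = (374000×0.00618 − 6728×0.109) / (2/5) = 3945 J.

W ≈ 3.95 kJ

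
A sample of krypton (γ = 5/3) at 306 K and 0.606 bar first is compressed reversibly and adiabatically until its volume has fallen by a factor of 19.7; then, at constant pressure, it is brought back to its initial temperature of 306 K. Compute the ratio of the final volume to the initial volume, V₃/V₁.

Adiabatic step: V₂/V₁ = 0.05076; T₂ = T₁·19.7^(2/3) = 2232 K.
Isobaric step: V₃/V₂ = T₃/T₂ = 306/2232.
V₃/V₁ = (V₂/V₁)(V₃/V₂) = 0.05076 × (306/2232) = 0.006959.

V₃/V₁ ≈ 0.00696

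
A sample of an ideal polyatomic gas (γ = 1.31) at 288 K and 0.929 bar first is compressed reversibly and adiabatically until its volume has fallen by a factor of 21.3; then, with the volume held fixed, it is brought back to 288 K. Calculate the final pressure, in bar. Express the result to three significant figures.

Adiabatic step (PV^γ = const): P₂ = 0.929×21.3^(1.31) = 51.07 bar; T₂ = 288×21.3^(0.31) = 743.3 K.
Isochoric: P₃ = P₂(T₃/T₂) = 51.07 × (288/743.3) = 19.79 bar.

P₃ ≈ 19.8 bar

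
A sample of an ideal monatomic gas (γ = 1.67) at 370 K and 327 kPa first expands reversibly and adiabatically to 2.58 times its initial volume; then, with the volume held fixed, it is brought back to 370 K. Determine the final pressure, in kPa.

Adiabatic step (PV^γ = const): P₂ = 327×(1/2.58)^(1.67) = 67.16 kPa; T₂ = 370×(1/2.58)^(0.67) = 196.1 K.
Isochoric: P₃ = P₂(T₃/T₂) = 67.16 × (370/196.1) = 126.7 kPa.

P₃ ≈ 127 kPa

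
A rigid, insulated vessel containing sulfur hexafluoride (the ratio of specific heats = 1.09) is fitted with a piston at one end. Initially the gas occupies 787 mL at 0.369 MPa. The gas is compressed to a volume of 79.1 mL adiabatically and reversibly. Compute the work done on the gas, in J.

P₂ = P₁(V₁/V₂)^γ = 0.369×(787/79.1)^(1.09) = 4.515 MPa.
For a reversible adiabat, W_by_gas = (P₁V₁ − P₂V₂)/(γ−1).
W_by = (369000×0.000787 − 4.515×10^6×7.91×10^-5) / (0.09) = -741.2 J.
W_on_gas = −W_by = 741.2 J.

W ≈ 741 J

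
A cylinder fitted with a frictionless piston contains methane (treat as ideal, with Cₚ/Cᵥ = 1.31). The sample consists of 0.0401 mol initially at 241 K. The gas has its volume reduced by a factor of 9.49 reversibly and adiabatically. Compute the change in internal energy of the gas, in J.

For a reversible adiabat TV^(γ−1) is constant, so T₂ = T₁ (V₁/V₂)^(γ−1).
T₂ = 241 × 9.49^(0.31) = 484.1 K.
Q = 0, so ΔU = W_on_gas = nCᵥΔT with Cᵥ = R/(γ−1) = 26.82 J/(mol·K).
ΔU = 0.0401 × 26.82 × (484.1 − 241) = 261.5 J.

ΔU ≈ 261 J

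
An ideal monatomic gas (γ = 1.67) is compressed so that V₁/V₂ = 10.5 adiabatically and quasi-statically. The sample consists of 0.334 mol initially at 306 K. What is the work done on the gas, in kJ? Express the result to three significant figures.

For a reversible adiabat TV^(γ−1) is constant, so T₂ = T₁ (V₁/V₂)^(γ−1).
T₂ = 306 × 10.5^(0.67) = 1479 K.
Q = 0, so ΔU = W_on_gas = nCᵥΔT with Cᵥ = R/(γ−1) = 12.41 J/(mol·K).
ΔU = 0.334 × 12.41 × (1479 − 306) = 4861 J.

W ≈ 4.86 kJ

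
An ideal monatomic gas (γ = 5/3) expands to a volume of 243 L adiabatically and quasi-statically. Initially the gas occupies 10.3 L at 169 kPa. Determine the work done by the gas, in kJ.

P₂ = P₁(V₁/V₂)^γ = 169×(10.3/243)^(5/3) = 0.8708 kPa.
For a reversible adiabat, W_by_gas = (P₁V₁ − P₂V₂)/(γ−1).
W_by = (169000×0.0103 − 870.8×0.243) / (2/3) = 2294 J.

W ≈ 2.29 kJ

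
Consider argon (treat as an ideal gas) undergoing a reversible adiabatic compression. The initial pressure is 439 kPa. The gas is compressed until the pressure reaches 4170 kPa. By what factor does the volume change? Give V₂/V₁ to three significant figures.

From PV^γ = const, V₂/V₁ = (P₁/P₂)^(1/γ).
For a monatomic ideal gas γ = 5/3.
V₂/V₁ = (439/4170)^(3/5) = 0.2591.

V₂/V₁ ≈ 0.259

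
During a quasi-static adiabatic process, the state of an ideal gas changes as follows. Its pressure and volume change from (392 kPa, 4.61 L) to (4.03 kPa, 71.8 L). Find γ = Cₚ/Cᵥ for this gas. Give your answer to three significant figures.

PV^γ = const ⇒ γ = ln(P₂/P₁) / ln(V₁/V₂).
γ = ln(4.03/392) / ln(4.61/71.8) = 1.667.

γ ≈ 1.67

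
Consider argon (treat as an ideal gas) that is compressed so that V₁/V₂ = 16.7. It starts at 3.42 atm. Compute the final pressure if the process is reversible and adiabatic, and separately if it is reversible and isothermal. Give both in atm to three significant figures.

For a monatomic ideal gas γ = 5/3.
Isothermal: P₂ = P₁(V₁/V₂) = 3.42×16.7 = 57.11 atm.
Adiabatic: P₂ = P₁(V₁/V₂)^γ = 3.42×16.7^(5/3) = 373.2 atm.

adiabatic: 373 atm; isothermal: 57.1 atm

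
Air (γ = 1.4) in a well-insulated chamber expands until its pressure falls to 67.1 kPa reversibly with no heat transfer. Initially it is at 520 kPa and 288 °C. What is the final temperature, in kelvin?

T₂ ≈ 313 K

Along an adiabat T P^((1−γ)/γ) is constant, so T₂ = T₁ (P₂/P₁)^((γ−1)/γ).
T₁ = 288 °C = 561.1 K.
T₂ = 561.1 × (67.1/520)^(0.286) = 312.6 K.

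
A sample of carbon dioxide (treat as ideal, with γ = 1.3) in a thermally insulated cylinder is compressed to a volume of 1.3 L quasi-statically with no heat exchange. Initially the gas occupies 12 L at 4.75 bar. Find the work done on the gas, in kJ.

W ≈ 18.0 kJ

P₂ = P₁(V₁/V₂)^γ = 4.75×(12/1.3)^(1.3) = 85.41 bar.
For a reversible adiabat, W_by_gas = (P₁V₁ − P₂V₂)/(γ−1).
W_by = (475000×0.012 − 8.541×10^6×0.0013) / (0.3) = -18010 J.
W_on_gas = −W_by = 18010 J.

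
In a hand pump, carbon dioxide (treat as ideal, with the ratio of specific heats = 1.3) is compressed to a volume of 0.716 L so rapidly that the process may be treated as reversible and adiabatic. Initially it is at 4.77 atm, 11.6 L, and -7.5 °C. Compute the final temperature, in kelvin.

T₂ ≈ 613 K

Adiabatic: T₁V₁^(γ−1) = T₂V₂^(γ−1) ⇒ T₂ = T₁ (V₁/V₂)^(γ−1).
T₁ = -7.5 °C = 265.6 K.
T₂ = 265.6 × (11.6/0.716)^(0.3) = 612.6 K.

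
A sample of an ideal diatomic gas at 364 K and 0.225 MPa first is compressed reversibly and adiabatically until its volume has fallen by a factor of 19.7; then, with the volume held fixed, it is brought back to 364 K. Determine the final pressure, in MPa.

For a diatomic ideal gas γ = 7/5.
Adiabatic step (PV^γ = const): P₂ = 0.225×19.7^(7/5) = 14.6 MPa; T₂ = 364×19.7^(2/5) = 1199 K.
Isochoric: P₃ = P₂(T₃/T₂) = 14.6 × (364/1199) = 4.433 MPa.

P₃ ≈ 4.43 MPa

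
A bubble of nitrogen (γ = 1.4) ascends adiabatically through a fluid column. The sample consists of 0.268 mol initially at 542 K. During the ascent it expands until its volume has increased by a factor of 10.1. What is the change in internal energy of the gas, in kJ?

For a reversible adiabat TV^(γ−1) is constant, so T₂ = T₁ (V₁/V₂)^(γ−1).
T₂ = 542 × (1/10.1)^(0.4) = 214.9 K.
Q = 0, so ΔU = W_on_gas = nCᵥΔT with Cᵥ = R/(γ−1) = 20.79 J/(mol·K).
ΔU = 0.268 × 20.79 × (214.9 − 542) = -1822 J.

ΔU ≈ -1.82 kJ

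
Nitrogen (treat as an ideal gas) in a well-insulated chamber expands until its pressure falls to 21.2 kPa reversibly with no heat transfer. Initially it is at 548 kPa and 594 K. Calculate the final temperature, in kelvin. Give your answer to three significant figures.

T₂ ≈ 235 K

Adiabatic: T₂/T₁ = (P₂/P₁)^((γ−1)/γ).
For a diatomic ideal gas γ = 7/5, so (γ−1)/γ = 2/7.
T₂ = 594 × (21.2/548)^(2/7) = 234.5 K.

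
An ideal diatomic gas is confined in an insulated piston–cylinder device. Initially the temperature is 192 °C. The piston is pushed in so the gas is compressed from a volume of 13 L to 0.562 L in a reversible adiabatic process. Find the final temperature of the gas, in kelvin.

T₂ ≈ 1630 K

For a reversible adiabat TV^(γ−1) is constant, so T₂ = T₁ (V₁/V₂)^(γ−1).
For a diatomic ideal gas γ = 7/5, so γ−1 = 2/5.
T₁ = 192 °C = 465.1 K.
T₂ = 465.1 × (13/0.562)^(2/5) = 1634 K.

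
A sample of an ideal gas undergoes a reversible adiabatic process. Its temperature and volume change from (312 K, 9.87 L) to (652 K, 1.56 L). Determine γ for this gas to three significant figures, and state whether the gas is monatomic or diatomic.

TV^(γ−1) = const ⇒ γ − 1 = ln(T₂/T₁) / ln(V₁/V₂).
γ = 1 + ln(652/312) / ln(9.87/1.56) = 1.4.
γ ≈ 1.40 is close to 7/5, so the gas is diatomic.

γ ≈ 1.40; diatomic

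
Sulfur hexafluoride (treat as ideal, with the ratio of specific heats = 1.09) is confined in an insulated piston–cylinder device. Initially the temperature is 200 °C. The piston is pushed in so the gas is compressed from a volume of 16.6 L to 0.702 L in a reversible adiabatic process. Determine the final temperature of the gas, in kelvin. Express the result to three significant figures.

Adiabatic: T₁V₁^(γ−1) = T₂V₂^(γ−1) ⇒ T₂ = T₁ (V₁/V₂)^(γ−1).
T₁ = 200 °C = 473.1 K.
T₂ = 473.1 × (16.6/0.702)^(0.09) = 629 K.

T₂ ≈ 629 K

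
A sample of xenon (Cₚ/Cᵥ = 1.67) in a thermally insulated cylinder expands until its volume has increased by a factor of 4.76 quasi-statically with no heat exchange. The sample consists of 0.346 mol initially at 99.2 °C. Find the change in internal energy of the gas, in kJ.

For a reversible adiabat TV^(γ−1) is constant, so T₂ = T₁ (V₁/V₂)^(γ−1).
T₁ = 99.2 °C = 372.3 K.
T₂ = 372.3 × (1/4.76)^(0.67) = 130.9 K.
Q = 0, so ΔU = W_on_gas = nCᵥΔT with Cᵥ = R/(γ−1) = 12.41 J/(mol·K).
ΔU = 0.346 × 12.41 × (130.9 − 372.3) = -1037 J.

ΔU ≈ -1.04 kJ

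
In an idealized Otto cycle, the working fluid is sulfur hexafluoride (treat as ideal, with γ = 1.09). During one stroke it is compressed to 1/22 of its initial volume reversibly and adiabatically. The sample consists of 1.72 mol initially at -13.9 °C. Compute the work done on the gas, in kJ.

W ≈ 13.2 kJ

Adiabatic: T₁V₁^(γ−1) = T₂V₂^(γ−1) ⇒ T₂ = T₁ (V₁/V₂)^(γ−1).
T₁ = -13.9 °C = 259.2 K.
T₂ = 259.2 × 22^(0.09) = 342.4 K.
Q = 0, so ΔU = W_on_gas = nCᵥΔT with Cᵥ = R/(γ−1) = 92.38 J/(mol·K).
ΔU = 1.72 × 92.38 × (342.4 − 259.2) = 13210 J.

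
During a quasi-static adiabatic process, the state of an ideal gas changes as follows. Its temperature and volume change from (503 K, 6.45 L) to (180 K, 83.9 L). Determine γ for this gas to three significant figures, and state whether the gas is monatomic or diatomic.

γ ≈ 1.40; diatomic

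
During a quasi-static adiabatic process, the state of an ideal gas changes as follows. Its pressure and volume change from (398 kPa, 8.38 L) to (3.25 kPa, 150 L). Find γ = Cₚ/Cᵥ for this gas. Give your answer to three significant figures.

γ ≈ 1.67

PV^γ = const ⇒ γ = ln(P₂/P₁) / ln(V₁/V₂).
γ = ln(3.25/398) / ln(8.38/150) = 1.667.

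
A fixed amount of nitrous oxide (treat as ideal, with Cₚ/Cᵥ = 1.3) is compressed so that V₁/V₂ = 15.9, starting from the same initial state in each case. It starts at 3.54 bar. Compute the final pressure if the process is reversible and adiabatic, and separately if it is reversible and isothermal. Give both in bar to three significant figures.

adiabatic: 129 bar; isothermal: 56.3 bar

Isothermal: P₂ = P₁(V₁/V₂) = 3.54×15.9 = 56.29 bar.
Adiabatic: P₂ = P₁(V₁/V₂)^γ = 3.54×15.9^(1.3) = 129.1 bar.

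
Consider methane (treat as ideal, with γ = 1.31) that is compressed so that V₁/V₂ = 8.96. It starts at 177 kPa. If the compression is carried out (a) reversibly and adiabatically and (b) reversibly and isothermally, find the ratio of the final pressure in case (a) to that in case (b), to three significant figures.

Isothermal: P_b = P₁(V₁/V₂) = 177×8.96.
Adiabatic: P_a = P₁(V₁/V₂)^γ = 177×8.96^(1.31).
P_a/P_b = (V₁/V₂)^(γ−1) = 8.96^(0.31) = 1.973.

P_adiabatic / P_isothermal ≈ 1.97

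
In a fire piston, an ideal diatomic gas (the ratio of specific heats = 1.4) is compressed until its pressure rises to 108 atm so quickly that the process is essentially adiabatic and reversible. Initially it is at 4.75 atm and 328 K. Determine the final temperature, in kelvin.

T₂ ≈ 801 K

Along an adiabat T P^((1−γ)/γ) is constant, so T₂ = T₁ (P₂/P₁)^((γ−1)/γ).
T₂ = 328 × (108/4.75)^(0.286) = 800.8 K.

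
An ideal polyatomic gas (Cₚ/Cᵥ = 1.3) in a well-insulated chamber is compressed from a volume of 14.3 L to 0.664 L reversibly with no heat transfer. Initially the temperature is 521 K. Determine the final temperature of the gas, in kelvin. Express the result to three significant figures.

T₂ ≈ 1310 K

Adiabatic: T₁V₁^(γ−1) = T₂V₂^(γ−1) ⇒ T₂ = T₁ (V₁/V₂)^(γ−1).
T₂ = 521 × (14.3/0.664)^(0.3) = 1309 K.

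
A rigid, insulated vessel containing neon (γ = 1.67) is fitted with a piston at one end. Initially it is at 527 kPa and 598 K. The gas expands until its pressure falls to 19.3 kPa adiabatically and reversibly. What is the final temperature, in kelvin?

T₂ ≈ 159 K

Along an adiabat T P^((1−γ)/γ) is constant, so T₂ = T₁ (P₂/P₁)^((γ−1)/γ).
T₂ = 598 × (19.3/527)^(0.401) = 158.7 K.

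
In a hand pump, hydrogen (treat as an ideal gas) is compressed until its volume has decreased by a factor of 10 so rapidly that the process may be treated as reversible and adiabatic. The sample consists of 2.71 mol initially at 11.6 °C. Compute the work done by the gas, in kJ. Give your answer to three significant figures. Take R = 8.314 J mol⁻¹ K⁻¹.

W ≈ -24.2 kJ

For a reversible adiabat TV^(γ−1) is constant, so T₂ = T₁ (V₁/V₂)^(γ−1).
γ = 7/5 for a diatomic ideal gas, so γ−1 = 2/5.
T₁ = 11.6 °C = 284.8 K.
T₂ = 284.8 × 10^(2/5) = 715.3 K.
Q = 0, so ΔU = W_on_gas = nCᵥΔT with Cᵥ = R/(γ−1) = 20.79 J/(mol·K).
ΔU = 2.71 × 20.79 × (715.3 − 284.8) = 24250 J.
Work done by the gas = −ΔU = -24250 J.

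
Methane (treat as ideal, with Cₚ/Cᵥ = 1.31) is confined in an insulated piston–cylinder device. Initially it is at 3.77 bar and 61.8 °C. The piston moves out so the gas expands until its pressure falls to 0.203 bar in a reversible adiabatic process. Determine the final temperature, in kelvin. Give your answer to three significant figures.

Along an adiabat T P^((1−γ)/γ) is constant, so T₂ = T₁ (P₂/P₁)^((γ−1)/γ).
T₁ = 61.8 °C = 334.9 K.
T₂ = 334.9 × (0.203/3.77)^(0.237) = 167.8 K.

T₂ ≈ 168 K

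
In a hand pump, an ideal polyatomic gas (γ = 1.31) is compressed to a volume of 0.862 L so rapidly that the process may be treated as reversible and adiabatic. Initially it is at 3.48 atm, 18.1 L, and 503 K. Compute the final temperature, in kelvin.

Adiabatic: T₁V₁^(γ−1) = T₂V₂^(γ−1) ⇒ T₂ = T₁ (V₁/V₂)^(γ−1).
T₂ = 503 × (18.1/0.862)^(0.31) = 1293 K.

T₂ ≈ 1290 K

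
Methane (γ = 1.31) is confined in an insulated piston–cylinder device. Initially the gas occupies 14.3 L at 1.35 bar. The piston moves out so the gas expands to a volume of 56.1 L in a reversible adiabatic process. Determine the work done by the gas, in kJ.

W ≈ 2.15 kJ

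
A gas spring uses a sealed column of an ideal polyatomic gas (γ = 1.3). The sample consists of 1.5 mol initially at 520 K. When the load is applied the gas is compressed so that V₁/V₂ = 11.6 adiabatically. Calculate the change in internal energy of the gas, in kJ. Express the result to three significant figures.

ΔU ≈ 23.5 kJ

Adiabatic: T₁V₁^(γ−1) = T₂V₂^(γ−1) ⇒ T₂ = T₁ (V₁/V₂)^(γ−1).
T₂ = 520 × 11.6^(0.3) = 1085 K.
Q = 0, so ΔU = W_on_gas = nCᵥΔT with Cᵥ = R/(γ−1) = 27.71 J/(mol·K).
ΔU = 1.5 × 27.71 × (1085 − 520) = 23480 J.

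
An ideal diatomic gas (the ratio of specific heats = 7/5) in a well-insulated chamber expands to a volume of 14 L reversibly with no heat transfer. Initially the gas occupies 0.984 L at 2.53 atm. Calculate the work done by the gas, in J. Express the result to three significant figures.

W ≈ 413 J

P₂ = P₁(V₁/V₂)^γ = 2.53×(0.984/14)^(7/5) = 0.06148 atm.
For a reversible adiabat, W_by_gas = (P₁V₁ − P₂V₂)/(γ−1).
W_by = (256400×0.000984 − 6229×0.014) / (2/5) = 412.6 J.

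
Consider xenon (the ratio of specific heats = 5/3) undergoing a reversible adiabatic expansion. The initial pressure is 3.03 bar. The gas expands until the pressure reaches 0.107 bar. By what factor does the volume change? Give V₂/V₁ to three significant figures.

From PV^γ = const, V₂/V₁ = (P₁/P₂)^(1/γ).
V₂/V₁ = (3.03/0.107)^(3/5) = 7.434.

V₂/V₁ ≈ 7.43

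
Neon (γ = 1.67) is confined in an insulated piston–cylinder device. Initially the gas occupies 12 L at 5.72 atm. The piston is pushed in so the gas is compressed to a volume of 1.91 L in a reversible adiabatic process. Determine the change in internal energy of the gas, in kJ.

ΔU ≈ 25.2 kJ

P₂ = P₁(V₁/V₂)^γ = 5.72×(12/1.91)^(1.67) = 123.1 atm.
For a reversible adiabat, W_by_gas = (P₁V₁ − P₂V₂)/(γ−1).
W_by = (579600×0.012 − 1.247×10^7×0.00191) / (0.67) = -25180 J.
Q = 0 ⇒ ΔU = −W_by = 25180 J.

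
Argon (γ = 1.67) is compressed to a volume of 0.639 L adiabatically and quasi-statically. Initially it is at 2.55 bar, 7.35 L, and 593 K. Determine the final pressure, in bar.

P₂ ≈ 151 bar

Adiabatic: P₁V₁^γ = P₂V₂^γ ⇒ P₂ = P₁ (V₁/V₂)^γ.
P₂ = 2.55 × (7.35/0.639)^(1.67) = 150.7 bar.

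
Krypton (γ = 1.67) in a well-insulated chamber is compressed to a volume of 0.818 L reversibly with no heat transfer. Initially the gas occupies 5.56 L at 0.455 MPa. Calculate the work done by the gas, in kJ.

P₂ = P₁(V₁/V₂)^γ = 0.455×(5.56/0.818)^(1.67) = 11.17 MPa.
For a reversible adiabat, W_by_gas = (P₁V₁ − P₂V₂)/(γ−1).
W_by = (455000×0.00556 − 1.117×10^7×0.000818) / (0.67) = -9860 J.

W ≈ -9.86 kJ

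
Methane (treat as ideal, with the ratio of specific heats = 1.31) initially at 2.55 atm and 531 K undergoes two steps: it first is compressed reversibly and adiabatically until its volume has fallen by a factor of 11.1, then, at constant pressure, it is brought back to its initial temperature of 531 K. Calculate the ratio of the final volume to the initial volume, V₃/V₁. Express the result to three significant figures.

Adiabatic step: V₂/V₁ = 0.09009; T₂ = T₁·11.1^(0.31) = 1120 K.
Isobaric step: V₃/V₂ = T₃/T₂ = 531/1120.
V₃/V₁ = (V₂/V₁)(V₃/V₂) = 0.09009 × (531/1120) = 0.04272.

V₃/V₁ ≈ 0.0427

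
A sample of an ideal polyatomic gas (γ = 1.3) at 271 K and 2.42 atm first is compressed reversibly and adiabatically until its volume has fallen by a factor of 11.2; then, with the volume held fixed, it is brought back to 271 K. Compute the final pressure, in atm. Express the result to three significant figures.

Adiabatic step (PV^γ = const): P₂ = 2.42×11.2^(1.3) = 55.95 atm; T₂ = 271×11.2^(0.3) = 559.4 K.
Isochoric: P₃ = P₂(T₃/T₂) = 55.95 × (271/559.4) = 27.1 atm.

P₃ ≈ 27.1 atm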